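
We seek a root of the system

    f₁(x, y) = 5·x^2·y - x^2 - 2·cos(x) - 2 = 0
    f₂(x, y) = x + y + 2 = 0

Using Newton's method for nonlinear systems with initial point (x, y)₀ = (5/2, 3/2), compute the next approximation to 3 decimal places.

(62.686, -64.686)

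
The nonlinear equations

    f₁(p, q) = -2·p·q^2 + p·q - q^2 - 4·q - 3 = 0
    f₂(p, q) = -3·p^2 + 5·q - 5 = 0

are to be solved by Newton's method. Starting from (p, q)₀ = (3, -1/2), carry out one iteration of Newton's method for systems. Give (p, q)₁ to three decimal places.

At (3, -1/2): F = (-4.250, -34.500).
Jacobian J = [[-2·q^2 + q, -4·p·q + p - 2·q - 4], [-6·p, 5]].
At the point, J = [[-1.000, 6.000], [-18.000, 5.000]] (det J = 103.000).
Solving J·Δ = −F gives Δ = (-1.803, 0.408).
Then the next iterate is (p, q)₁ = (1.197, -0.092).

(1.197, -0.092)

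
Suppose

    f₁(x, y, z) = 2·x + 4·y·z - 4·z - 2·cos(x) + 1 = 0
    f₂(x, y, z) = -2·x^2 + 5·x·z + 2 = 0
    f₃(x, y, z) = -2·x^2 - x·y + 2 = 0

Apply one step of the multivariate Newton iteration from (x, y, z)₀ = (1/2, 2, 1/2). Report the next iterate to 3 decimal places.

At (1/2, 2, 1/2): F = (2.24483, 2.750, 0.500).
Jacobian J = [[2·sin(x) + 2, 4·z, 4·y - 4], [-4·x + 5·z, 0, 5·x], [-4·x - y, -x, 0]].
At the point, J = [[2.95885, 2.000, 4.000], [0.500, 0.000, 2.500], [-4.000, -0.500, 0.000]] (det J = -17.30144).
Solving J·Δ = −F gives Δ = (-0.011, 1.090, -1.098).
Then the next iterate is (x, y, z)₁ = (0.489, 3.090, -0.598).

(0.489, 3.090, -0.598)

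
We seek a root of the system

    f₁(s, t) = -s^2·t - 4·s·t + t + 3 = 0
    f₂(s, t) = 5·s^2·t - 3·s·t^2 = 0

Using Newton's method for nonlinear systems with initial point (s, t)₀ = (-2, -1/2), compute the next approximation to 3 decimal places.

At (-2, -1/2): F = (0.500, -8.500).
Jacobian J = [[-2·s·t - 4·t, -s^2 - 4·s + 1], [10·s·t - 3·t^2, 5·s^2 - 6·s·t]].
At the point, J = [[0.000, 5.000], [9.250, 14.000]] (det J = -46.250).
Solving J·Δ = −F gives Δ = (1.070, -0.100).
Then the next iterate is (s, t)₁ = (-0.930, -0.600).

(-0.930, -0.600)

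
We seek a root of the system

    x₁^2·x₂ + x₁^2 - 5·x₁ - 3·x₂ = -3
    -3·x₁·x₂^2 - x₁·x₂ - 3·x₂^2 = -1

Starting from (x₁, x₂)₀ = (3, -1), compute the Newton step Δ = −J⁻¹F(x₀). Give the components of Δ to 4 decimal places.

(-1.5161, 0.2366)

At (3, -1): F = (-9.0000, -8.0000).
Jacobian J = [[2·x₁·x₂ + 2·x₁ - 5, x₁^2 - 3], [-3·x₂^2 - x₂, -6·x₁·x₂ - x₁ - 6·x₂]].
At the point, J = [[-5.0000, 6.0000], [-2.0000, 21.0000]] (det J = -93.0000).
Solving J·Δ = −F gives Δ = (-1.5161, 0.2366).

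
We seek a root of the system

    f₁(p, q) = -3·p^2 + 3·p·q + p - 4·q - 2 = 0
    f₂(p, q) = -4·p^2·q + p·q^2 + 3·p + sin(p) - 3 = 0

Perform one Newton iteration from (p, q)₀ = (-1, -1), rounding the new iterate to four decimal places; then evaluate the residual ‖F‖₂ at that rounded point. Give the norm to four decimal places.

6.6656

At (-1, -1): F = (1.0000, -3.841471).
Jacobian J = [[-6·p + 3·q + 1, 3·p - 4], [-8·p·q + q^2 + cos(p) + 3, -4·p^2 + 2·p·q]].
At the point, J = [[4.0000, -7.0000], [-3.459698, -2.0000]] (det J = -32.217884).
Solving J·Δ = −F gives Δ = (-0.8967, -0.3696).
Then the next iterate is (p, q)₁ = (-1.8967, -1.3696).
Re-evaluating at (-1.8967, -1.3696): F = (-1.417552, 6.513085), so ‖F‖₂ = 6.6656.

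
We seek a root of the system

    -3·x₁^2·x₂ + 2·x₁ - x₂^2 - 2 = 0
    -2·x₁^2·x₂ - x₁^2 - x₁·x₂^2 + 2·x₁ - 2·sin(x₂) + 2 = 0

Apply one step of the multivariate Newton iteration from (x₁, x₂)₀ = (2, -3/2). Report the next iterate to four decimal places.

At (2, -3/2): F = (17.7500, 11.494990).
Jacobian J = [[-6·x₁·x₂ + 2, -3·x₁^2 - 2·x₂], [-4·x₁·x₂ - 2·x₁ - x₂^2 + 2, -2·x₁^2 - 2·x₁·x₂ - 2·cos(x₂)]].
At the point, J = [[20.0000, -9.0000], [7.7500, -2.141474]] (det J = 26.920512).
Solving J·Δ = −F gives Δ = (-2.4310, -3.4300).
Then the next iterate is (x₁, x₂)₁ = (-0.4310, -4.9300).

(-0.4310, -4.9300)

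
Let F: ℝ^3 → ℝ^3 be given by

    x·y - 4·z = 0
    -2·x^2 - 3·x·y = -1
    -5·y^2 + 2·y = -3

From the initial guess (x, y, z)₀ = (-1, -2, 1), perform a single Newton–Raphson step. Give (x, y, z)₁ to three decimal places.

(-0.586, -1.045, 0.055)

At (-1, -2, 1): F = (-2.000, -7.000, -21.000).
Jacobian J = [[y, x, -4], [-4·x - 3·y, -3·x, 0], [0, -10·y + 2, 0]].
At the point, J = [[-2.000, -1.000, -4.000], [10.000, 3.000, 0.000], [0.000, 22.000, 0.000]] (det J = -880.000).
Solving J·Δ = −F gives Δ = (0.414, 0.955, -0.945).
Then the next iterate is (x, y, z)₁ = (-0.586, -1.045, 0.055).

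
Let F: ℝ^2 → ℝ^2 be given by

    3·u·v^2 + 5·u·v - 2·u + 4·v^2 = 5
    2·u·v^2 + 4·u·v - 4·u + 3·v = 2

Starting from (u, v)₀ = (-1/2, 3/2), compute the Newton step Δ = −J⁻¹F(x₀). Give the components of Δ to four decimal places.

(0.1404, 0.0811)

At (-1/2, 3/2): F = (-2.1250, -0.7500).
Jacobian J = [[3·v^2 + 5·v - 2, 6·u·v + 5·u + 8·v], [2·v^2 + 4·v - 4, 4·u·v + 4·u + 3]].
At the point, J = [[12.2500, 5.0000], [6.5000, -2.0000]] (det J = -57.0000).
Solving J·Δ = −F gives Δ = (0.1404, 0.0811).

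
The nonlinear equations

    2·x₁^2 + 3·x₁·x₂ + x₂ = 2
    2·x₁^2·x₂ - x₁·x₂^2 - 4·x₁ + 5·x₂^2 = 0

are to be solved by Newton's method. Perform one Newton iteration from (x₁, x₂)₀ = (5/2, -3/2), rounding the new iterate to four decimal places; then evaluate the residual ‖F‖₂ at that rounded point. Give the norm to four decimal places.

8.4069

At (5/2, -3/2): F = (-2.2500, -23.1250).
Jacobian J = [[4·x₁ + 3·x₂, 3·x₁ + 1], [4·x₁·x₂ - x₂^2 - 4, 2·x₁^2 - 2·x₁·x₂ + 10·x₂]].
At the point, J = [[5.5000, 8.5000], [-21.2500, 5.0000]] (det J = 208.1250).
Solving J·Δ = −F gives Δ = (-0.8904, 0.8408).
Then the next iterate is (x₁, x₂)₁ = (1.6096, -0.6592).
Re-evaluating at (1.6096, -0.6592): F = (-0.660721, -8.380847), so ‖F‖₂ = 8.4069.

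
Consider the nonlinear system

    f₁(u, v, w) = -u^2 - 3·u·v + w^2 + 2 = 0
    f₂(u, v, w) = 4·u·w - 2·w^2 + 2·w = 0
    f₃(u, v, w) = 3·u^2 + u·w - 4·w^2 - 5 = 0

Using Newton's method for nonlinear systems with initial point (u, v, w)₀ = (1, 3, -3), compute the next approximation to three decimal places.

(0.542, 1.621, -1.305)

At (1, 3, -3): F = (1.000, -36.000, -41.000).
Jacobian J = [[-2·u - 3·v, -3·u, 2·w], [4·w, 0, 4·u - 4·w + 2], [6·u + w, 0, u - 8·w]].
At the point, J = [[-11.000, -3.000, -6.000], [-12.000, 0.000, 18.000], [3.000, 0.000, 25.000]] (det J = -1062.000).
Solving J·Δ = −F gives Δ = (-0.458, -1.379, 1.695).
Then the next iterate is (u, v, w)₁ = (0.542, 1.621, -1.305).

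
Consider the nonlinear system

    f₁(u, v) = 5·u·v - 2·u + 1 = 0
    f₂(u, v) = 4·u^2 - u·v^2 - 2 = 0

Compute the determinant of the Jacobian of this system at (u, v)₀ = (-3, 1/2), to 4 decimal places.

-362.2500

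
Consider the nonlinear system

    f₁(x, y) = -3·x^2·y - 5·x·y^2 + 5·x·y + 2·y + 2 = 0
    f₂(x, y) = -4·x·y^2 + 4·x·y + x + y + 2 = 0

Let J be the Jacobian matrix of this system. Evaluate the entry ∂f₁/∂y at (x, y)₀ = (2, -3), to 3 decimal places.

60.000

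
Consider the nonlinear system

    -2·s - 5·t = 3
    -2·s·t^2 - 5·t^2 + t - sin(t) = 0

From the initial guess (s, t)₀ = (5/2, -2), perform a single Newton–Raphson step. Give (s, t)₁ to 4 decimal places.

(1.5017, -1.2007)

At (5/2, -2): F = (2.0000, -41.090703).
Jacobian J = [[-2, -5], [-2·t^2, -4·s·t - 10·t - cos(t) + 1]].
At the point, J = [[-2.0000, -5.0000], [-8.0000, 41.416147]] (det J = -122.832294).
Solving J·Δ = −F gives Δ = (-0.9983, 0.7993).
Then the next iterate is (s, t)₁ = (1.5017, -1.2007).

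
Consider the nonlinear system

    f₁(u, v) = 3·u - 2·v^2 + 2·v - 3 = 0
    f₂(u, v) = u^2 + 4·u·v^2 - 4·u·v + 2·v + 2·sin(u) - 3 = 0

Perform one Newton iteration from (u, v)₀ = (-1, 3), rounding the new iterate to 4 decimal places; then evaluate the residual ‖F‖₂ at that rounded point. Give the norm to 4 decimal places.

7.8714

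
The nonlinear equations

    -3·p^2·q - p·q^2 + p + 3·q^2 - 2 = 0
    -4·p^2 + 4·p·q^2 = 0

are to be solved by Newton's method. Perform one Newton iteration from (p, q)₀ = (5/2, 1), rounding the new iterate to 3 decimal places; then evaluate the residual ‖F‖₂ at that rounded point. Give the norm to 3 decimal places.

6.053

At (5/2, 1): F = (-17.750, -15.000).
Jacobian J = [[-6·p·q - q^2 + 1, -3·p^2 - 2·p·q + 6·q], [-8·p + 4·q^2, 8·p·q]].
At the point, J = [[-15.000, -17.750], [-16.000, 20.000]] (det J = -584.000).
Solving J·Δ = −F gives Δ = (-1.064, -0.101).
Then the next iterate is (p, q)₁ = (1.436, 0.899).
Re-evaluating at (1.436, 0.899): F = (-4.86145, -3.60608), so ‖F‖₂ = 6.053.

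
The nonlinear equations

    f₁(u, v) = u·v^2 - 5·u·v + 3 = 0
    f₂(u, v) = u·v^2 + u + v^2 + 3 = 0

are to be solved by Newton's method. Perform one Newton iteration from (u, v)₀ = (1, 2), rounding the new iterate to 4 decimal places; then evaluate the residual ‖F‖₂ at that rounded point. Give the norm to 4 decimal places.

4.5921

At (1, 2): F = (-3.0000, 12.0000).
Jacobian J = [[v^2 - 5·v, 2·u·v - 5·u], [v^2 + 1, 2·u·v + 2·v]].
At the point, J = [[-6.0000, -1.0000], [5.0000, 8.0000]] (det J = -43.0000).
Solving J·Δ = −F gives Δ = (-0.2791, -1.3256).
Then the next iterate is (u, v)₁ = (0.7209, 0.6744).
Re-evaluating at (0.7209, 0.6744): F = (0.897002, 4.503592), so ‖F‖₂ = 4.5921.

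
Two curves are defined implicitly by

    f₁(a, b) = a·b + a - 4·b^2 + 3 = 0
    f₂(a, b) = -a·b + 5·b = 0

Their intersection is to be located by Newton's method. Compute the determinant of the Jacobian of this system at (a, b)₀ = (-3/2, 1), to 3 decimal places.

J = [[b + 1, a - 8·b], [-b, -a + 5]].
At the point, J = [[2.000, -9.500], [-1.000, 6.500]].
det J = 3.500.

3.500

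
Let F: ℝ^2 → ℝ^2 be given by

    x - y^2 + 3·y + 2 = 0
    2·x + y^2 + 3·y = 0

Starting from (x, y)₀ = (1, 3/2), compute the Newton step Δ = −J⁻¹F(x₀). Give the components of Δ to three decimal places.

(-5.250, 0.292)

At (1, 3/2): F = (5.250, 8.750).
Jacobian J = [[1, -2·y + 3], [2, 2·y + 3]].
At the point, J = [[1.000, 0.000], [2.000, 6.000]] (det J = 6.000).
Solving J·Δ = −F gives Δ = (-5.250, 0.292).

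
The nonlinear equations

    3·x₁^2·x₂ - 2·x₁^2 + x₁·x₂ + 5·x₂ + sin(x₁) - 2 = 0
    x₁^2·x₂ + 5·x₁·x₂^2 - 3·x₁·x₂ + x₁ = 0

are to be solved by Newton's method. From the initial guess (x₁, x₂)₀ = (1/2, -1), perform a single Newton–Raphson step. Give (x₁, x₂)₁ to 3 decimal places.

(1.897, 1.468)

At (1/2, -1): F = (-8.27057, 4.250).
Jacobian J = [[6·x₁·x₂ - 4·x₁ + x₂ + cos(x₁), 3·x₁^2 + x₁ + 5], [2·x₁·x₂ + 5·x₂^2 - 3·x₂ + 1, x₁^2 + 10·x₁·x₂ - 3·x₁]].
At the point, J = [[-5.12242, 6.250], [8.000, -6.250]] (det J = -17.98489).
Solving J·Δ = −F gives Δ = (1.397, 2.468).
Then the next iterate is (x₁, x₂)₁ = (1.897, 1.468).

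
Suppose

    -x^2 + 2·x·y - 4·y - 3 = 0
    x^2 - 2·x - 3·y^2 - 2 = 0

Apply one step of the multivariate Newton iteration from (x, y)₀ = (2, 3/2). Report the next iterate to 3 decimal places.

(-5.000, -1.028)

At (2, 3/2): F = (-7.000, -8.750).
Jacobian J = [[-2·x + 2·y, 2·x - 4], [2·x - 2, -6·y]].
At the point, J = [[-1.000, 0.000], [2.000, -9.000]] (det J = 9.000).
Solving J·Δ = −F gives Δ = (-7.000, -2.528).
Then the next iterate is (x, y)₁ = (-5.000, -1.028).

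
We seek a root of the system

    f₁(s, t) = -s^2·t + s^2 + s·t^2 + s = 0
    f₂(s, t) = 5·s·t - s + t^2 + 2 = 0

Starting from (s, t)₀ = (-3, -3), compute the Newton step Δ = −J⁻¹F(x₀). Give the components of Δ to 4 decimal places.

(1.5000, 1.6667)

At (-3, -3): F = (6.0000, 59.0000).
Jacobian J = [[-2·s·t + 2·s + t^2 + 1, -s^2 + 2·s·t], [5·t - 1, 5·s + 2·t]].
At the point, J = [[-14.0000, 9.0000], [-16.0000, -21.0000]] (det J = 438.0000).
Solving J·Δ = −F gives Δ = (1.5000, 1.6667).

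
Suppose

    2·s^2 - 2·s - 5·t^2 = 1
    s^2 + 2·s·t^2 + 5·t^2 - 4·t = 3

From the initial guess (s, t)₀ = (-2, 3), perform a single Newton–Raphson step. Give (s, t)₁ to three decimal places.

At (-2, 3): F = (-34.000, -2.000).
Jacobian J = [[4·s - 2, -10·t], [2·s + 2·t^2, 4·s·t + 10·t - 4]].
At the point, J = [[-10.000, -30.000], [14.000, 2.000]] (det J = 400.000).
Solving J·Δ = −F gives Δ = (0.320, -1.240).
Then the next iterate is (s, t)₁ = (-1.680, 1.760).

(-1.680, 1.760)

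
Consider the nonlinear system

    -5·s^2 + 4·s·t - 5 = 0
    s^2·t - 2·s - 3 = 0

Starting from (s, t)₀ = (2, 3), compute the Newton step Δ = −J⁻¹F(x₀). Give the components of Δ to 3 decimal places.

(-0.393, -0.268)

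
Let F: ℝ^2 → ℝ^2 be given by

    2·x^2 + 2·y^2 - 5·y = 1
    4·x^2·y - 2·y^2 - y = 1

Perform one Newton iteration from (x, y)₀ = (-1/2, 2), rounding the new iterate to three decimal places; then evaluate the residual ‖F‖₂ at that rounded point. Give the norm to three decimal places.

At (-1/2, 2): F = (-2.500, -9.000).
Jacobian J = [[4·x, 4·y - 5], [8·x·y, 4·x^2 - 4·y - 1]].
At the point, J = [[-2.000, 3.000], [-8.000, -8.000]] (det J = 40.000).
Solving J·Δ = −F gives Δ = (-1.175, 0.050).
Then the next iterate is (x, y)₁ = (-1.675, 2.050).
Re-evaluating at (-1.675, 2.050): F = (2.76625, 11.55113), so ‖F‖₂ = 11.878.

11.878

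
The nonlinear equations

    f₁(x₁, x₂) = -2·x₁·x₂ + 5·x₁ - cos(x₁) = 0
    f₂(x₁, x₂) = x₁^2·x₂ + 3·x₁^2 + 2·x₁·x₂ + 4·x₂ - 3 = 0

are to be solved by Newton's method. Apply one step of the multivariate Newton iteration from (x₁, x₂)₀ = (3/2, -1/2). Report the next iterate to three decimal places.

(0.551, 0.262)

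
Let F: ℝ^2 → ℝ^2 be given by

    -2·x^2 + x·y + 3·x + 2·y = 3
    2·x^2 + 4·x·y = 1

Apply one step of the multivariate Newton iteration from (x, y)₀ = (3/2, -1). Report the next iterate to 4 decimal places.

At (3/2, -1): F = (-6.5000, -2.5000).
Jacobian J = [[-4·x + y + 3, x + 2], [4·x + 4·y, 4·x]].
At the point, J = [[-4.0000, 3.5000], [2.0000, 6.0000]] (det J = -31.0000).
Solving J·Δ = −F gives Δ = (-0.9758, 0.7419).
Then the next iterate is (x, y)₁ = (0.5242, -0.2581).

(0.5242, -0.2581)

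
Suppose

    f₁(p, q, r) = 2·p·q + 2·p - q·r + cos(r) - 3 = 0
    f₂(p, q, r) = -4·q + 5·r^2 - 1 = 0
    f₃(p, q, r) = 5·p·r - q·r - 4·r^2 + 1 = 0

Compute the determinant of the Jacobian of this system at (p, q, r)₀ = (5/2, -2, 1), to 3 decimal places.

J = [[2·q + 2, 2·p - r, -q - sin(r)], [0, -4, 10·r], [5·r, -r, 5·p - q - 8·r]].
At the point, J = [[-2.000, 4.000, 1.15853], [0.000, -4.000, 10.000], [5.000, -1.000, 6.500]].
det J = 255.171.

255.171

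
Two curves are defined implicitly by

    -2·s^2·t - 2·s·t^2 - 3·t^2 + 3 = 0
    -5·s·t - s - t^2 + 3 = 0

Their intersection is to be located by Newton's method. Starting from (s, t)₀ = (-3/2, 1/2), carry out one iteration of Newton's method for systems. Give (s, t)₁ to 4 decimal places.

(-83.2500, -44.7500)

At (-3/2, 1/2): F = (0.7500, 8.0000).
Jacobian J = [[-4·s·t - 2·t^2, -2·s^2 - 4·s·t - 6·t], [-5·t - 1, -5·s - 2·t]].
At the point, J = [[2.5000, -4.5000], [-3.5000, 6.5000]] (det J = 0.5000).
Solving J·Δ = −F gives Δ = (-81.7500, -45.2500).
Then the next iterate is (s, t)₁ = (-83.2500, -44.7500).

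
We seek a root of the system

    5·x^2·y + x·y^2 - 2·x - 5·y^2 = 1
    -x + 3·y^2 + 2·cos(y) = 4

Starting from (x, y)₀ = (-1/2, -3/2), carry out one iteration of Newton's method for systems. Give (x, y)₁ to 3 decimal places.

(0.584, -1.171)

At (-1/2, -3/2): F = (-14.250, 3.39147).
Jacobian J = [[10·x·y + y^2 - 2, 5·x^2 + 2·x·y - 10·y], [-1, 6·y - 2·sin(y)]].
At the point, J = [[7.750, 17.750], [-1.000, -7.00501]] (det J = -36.53883).
Solving J·Δ = −F gives Δ = (1.084, 0.329).
Then the next iterate is (x, y)₁ = (0.584, -1.171).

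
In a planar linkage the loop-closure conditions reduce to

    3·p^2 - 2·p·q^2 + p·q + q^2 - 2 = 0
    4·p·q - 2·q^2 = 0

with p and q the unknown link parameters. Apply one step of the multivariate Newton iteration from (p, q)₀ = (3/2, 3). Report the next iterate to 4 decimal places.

At (3/2, 3): F = (-8.7500, 0.0000).
Jacobian J = [[6·p - 2·q^2 + q, -4·p·q + p + 2·q], [4·q, 4·p - 4·q]].
At the point, J = [[-6.0000, -10.5000], [12.0000, -6.0000]] (det J = 162.0000).
Solving J·Δ = −F gives Δ = (-0.3241, -0.6481).
Then the next iterate is (p, q)₁ = (1.1759, 2.3519).

(1.1759, 2.3519)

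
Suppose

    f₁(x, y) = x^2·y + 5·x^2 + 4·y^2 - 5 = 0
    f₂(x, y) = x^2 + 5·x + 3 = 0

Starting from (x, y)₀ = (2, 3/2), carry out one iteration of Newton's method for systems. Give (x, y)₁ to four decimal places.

(0.1111, 2.6944)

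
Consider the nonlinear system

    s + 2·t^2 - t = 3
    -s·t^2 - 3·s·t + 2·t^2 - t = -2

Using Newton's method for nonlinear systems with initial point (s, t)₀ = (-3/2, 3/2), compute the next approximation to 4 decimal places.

(0.5236, 1.3953)

At (-3/2, 3/2): F = (-1.5000, 15.1250).
Jacobian J = [[1, 4·t - 1], [-t^2 - 3·t, -2·s·t - 3·s + 4·t - 1]].
At the point, J = [[1.0000, 5.0000], [-6.7500, 14.0000]] (det J = 47.7500).
Solving J·Δ = −F gives Δ = (2.0236, -0.1047).
Then the next iterate is (s, t)₁ = (0.5236, 1.3953).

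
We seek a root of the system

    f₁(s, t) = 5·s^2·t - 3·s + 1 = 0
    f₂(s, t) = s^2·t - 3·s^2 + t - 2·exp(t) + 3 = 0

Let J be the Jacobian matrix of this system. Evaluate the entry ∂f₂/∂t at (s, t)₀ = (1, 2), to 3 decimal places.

∂f₂/∂t = s^2 - 2·exp(t) + 1.
At (1, 2) this is -12.778.

-12.778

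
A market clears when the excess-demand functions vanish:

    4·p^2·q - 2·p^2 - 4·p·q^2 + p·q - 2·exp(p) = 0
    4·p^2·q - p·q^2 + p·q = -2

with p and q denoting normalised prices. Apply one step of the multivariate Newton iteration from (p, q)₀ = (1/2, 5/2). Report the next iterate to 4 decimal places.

(0.0085, 2.0530)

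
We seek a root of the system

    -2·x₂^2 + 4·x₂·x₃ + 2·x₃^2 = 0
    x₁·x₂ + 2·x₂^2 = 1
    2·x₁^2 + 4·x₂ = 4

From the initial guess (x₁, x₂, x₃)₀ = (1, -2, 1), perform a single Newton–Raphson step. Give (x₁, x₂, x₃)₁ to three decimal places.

At (1, -2, 1): F = (-14.000, 5.000, -10.000).
Jacobian J = [[0, -4·x₂ + 4·x₃, 4·x₂ + 4·x₃], [x₂, x₁ + 4·x₂, 0], [4·x₁, 4, 0]].
At the point, J = [[0.000, 12.000, -4.000], [-2.000, -7.000, 0.000], [4.000, 4.000, 0.000]] (det J = -80.000).
Solving J·Δ = −F gives Δ = (2.500, 0.000, -3.500).
Then the next iterate is (x₁, x₂, x₃)₁ = (3.500, -2.000, -2.500).

(3.500, -2.000, -2.500)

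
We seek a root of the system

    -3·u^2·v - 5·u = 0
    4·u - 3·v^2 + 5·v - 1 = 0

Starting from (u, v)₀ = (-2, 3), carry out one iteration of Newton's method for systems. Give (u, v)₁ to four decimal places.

At (-2, 3): F = (-26.0000, -21.0000).
Jacobian J = [[-6·u·v - 5, -3·u^2], [4, -6·v + 5]].
At the point, J = [[31.0000, -12.0000], [4.0000, -13.0000]] (det J = -355.0000).
Solving J·Δ = −F gives Δ = (0.2423, -1.5408).
Then the next iterate is (u, v)₁ = (-1.7577, 1.4592).

(-1.7577, 1.4592)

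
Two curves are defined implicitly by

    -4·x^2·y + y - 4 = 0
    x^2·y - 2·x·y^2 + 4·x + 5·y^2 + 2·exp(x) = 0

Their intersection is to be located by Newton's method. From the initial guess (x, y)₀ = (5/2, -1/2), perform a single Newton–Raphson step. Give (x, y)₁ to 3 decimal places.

At (5/2, -1/2): F = (8.000, 31.23999).
Jacobian J = [[-8·x·y, -4·x^2 + 1], [2·x·y - 2·y^2 + 2·exp(x) + 4, x^2 - 4·x·y + 10·y]].
At the point, J = [[10.000, -24.000], [25.36499, 6.250]] (det J = 671.25971).
Solving J·Δ = −F gives Δ = (-1.191, -0.163).
Then the next iterate is (x, y)₁ = (1.309, -0.663).

(1.309, -0.663)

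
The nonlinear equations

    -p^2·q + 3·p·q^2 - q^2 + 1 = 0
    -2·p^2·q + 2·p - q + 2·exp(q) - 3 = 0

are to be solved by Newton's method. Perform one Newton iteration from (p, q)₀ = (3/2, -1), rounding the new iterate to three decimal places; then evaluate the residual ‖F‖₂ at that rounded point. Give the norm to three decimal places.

2.845

At (3/2, -1): F = (6.750, 6.23576).
Jacobian J = [[-2·p·q + 3·q^2, -p^2 + 6·p·q - 2·q], [-4·p·q + 2, -2·p^2 + 2·exp(q) - 1]].
At the point, J = [[6.000, -9.250], [8.000, -4.76424]] (det J = 45.41455).
Solving J·Δ = −F gives Δ = (-0.562, 0.365).
Then the next iterate is (p, q)₁ = (0.938, -0.635).
Re-evaluating at (0.938, -0.635): F = (2.29015, 1.68827), so ‖F‖₂ = 2.845.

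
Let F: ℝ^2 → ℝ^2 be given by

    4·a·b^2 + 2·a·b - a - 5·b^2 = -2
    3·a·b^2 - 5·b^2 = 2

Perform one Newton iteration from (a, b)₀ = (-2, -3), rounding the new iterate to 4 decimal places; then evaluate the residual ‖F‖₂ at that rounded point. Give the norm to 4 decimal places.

837.0495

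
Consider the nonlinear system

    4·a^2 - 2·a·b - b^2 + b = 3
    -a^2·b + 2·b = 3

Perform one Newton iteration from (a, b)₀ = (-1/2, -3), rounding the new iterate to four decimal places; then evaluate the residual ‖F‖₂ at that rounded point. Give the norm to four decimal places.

7.7424

At (-1/2, -3): F = (-17.0000, -8.2500).
Jacobian J = [[8·a - 2·b, -2·a - 2·b + 1], [-2·a·b, -a^2 + 2]].
At the point, J = [[2.0000, 8.0000], [-3.0000, 1.7500]] (det J = 27.5000).
Solving J·Δ = −F gives Δ = (-1.3182, 2.4545).
Then the next iterate is (a, b)₁ = (-1.8182, -0.5455).
Re-evaluating at (-1.8182, -0.5455): F = (7.396679, -2.287658), so ‖F‖₂ = 7.7424.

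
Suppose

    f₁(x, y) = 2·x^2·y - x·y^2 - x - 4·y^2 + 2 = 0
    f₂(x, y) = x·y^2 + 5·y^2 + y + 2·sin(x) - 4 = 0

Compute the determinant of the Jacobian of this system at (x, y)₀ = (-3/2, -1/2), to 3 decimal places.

J = [[4·x·y - y^2 - 1, 2·x^2 - 2·x·y - 8·y], [y^2 + 2·cos(x), 2·x·y + 10·y + 1]].
At the point, J = [[1.750, 7.000], [0.39147, -2.500]].
det J = -7.115.

-7.115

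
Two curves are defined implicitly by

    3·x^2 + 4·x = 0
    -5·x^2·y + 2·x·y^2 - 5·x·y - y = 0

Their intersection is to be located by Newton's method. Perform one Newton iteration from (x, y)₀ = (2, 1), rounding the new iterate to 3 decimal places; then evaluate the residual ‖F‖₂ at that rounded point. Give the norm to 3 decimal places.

At (2, 1): F = (20.000, -27.000).
Jacobian J = [[6·x + 4, 0], [-10·x·y + 2·y^2 - 5·y, -5·x^2 + 4·x·y - 5·x - 1]].
At the point, J = [[16.000, 0.000], [-23.000, -23.000]] (det J = -368.000).
Solving J·Δ = −F gives Δ = (-1.250, 0.076).
Then the next iterate is (x, y)₁ = (0.750, 1.076).
Re-evaluating at (0.750, 1.076): F = (4.68750, -6.40059), so ‖F‖₂ = 7.933.

7.933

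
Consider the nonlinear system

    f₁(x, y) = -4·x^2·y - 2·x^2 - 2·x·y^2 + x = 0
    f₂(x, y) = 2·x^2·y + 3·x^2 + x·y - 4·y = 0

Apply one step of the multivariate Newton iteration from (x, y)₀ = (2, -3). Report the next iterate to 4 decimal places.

(1.6744, -2.8140)

At (2, -3): F = (6.0000, -6.0000).
Jacobian J = [[-8·x·y - 4·x - 2·y^2 + 1, -4·x^2 - 4·x·y], [4·x·y + 6·x + y, 2·x^2 + x - 4]].
At the point, J = [[23.0000, 8.0000], [-15.0000, 6.0000]] (det J = 258.0000).
Solving J·Δ = −F gives Δ = (-0.3256, 0.1860).
Then the next iterate is (x, y)₁ = (1.6744, -2.8140).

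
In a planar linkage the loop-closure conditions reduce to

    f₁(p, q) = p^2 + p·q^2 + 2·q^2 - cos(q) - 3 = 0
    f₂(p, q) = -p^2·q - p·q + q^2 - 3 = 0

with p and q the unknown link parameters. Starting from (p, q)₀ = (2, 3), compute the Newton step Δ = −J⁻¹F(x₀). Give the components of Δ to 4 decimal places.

(-0.8000, -1.1429)

At (2, 3): F = (37.989992, -12.0000).
Jacobian J = [[2·p + q^2, 2·p·q + 4·q + sin(q)], [-2·p·q - q, -p^2 - p + 2·q]].
At the point, J = [[13.0000, 24.141120], [-15.0000, 0.0000]] (det J = 362.116800).
Solving J·Δ = −F gives Δ = (-0.8000, -1.1429).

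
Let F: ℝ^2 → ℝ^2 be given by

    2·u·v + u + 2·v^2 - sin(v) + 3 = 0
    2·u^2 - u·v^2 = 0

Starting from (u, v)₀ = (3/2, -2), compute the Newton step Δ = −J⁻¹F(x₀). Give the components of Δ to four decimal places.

(4.2548, -1.1683)

At (3/2, -2): F = (7.409297, -1.5000).
Jacobian J = [[2·v + 1, 2·u + 4·v - cos(v)], [4·u - v^2, -2·u·v]].
At the point, J = [[-3.0000, -4.583853], [2.0000, 6.0000]] (det J = -8.832294).
Solving J·Δ = −F gives Δ = (4.2548, -1.1683).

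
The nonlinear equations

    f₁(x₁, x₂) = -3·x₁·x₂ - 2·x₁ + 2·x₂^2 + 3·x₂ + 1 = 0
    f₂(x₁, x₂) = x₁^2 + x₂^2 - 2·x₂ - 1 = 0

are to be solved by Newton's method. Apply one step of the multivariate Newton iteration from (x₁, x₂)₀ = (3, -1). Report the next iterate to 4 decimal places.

(1.2500, -0.8750)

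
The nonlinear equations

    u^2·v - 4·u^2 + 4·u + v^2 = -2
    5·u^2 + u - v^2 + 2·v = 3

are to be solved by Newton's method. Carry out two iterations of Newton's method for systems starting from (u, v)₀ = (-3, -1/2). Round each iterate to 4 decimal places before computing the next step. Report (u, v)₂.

(-0.9375, 1.3271)

At (-3, -1/2): F = (-50.2500, 37.7500).
Jacobian J = [[2·u·v - 8·u + 4, u^2 + 2·v], [10·u + 1, -2·v + 2]].
At the point, J = [[31.0000, 8.0000], [-29.0000, 3.0000]] (det J = 325.0000).
Solving J·Δ = −F gives Δ = (1.3931, 0.8831).
Then the next iterate is (u, v)₁ = (-1.6069, 0.3831).
Round to (-1.6069, 0.3831) and repeat: F = (-13.620132, 8.923172), J = [[15.623993, 3.348328], [-15.0690, 1.2338]].
Δ = (0.6694, 0.9440), so (u, v)₂ = (-0.9375, 1.3271).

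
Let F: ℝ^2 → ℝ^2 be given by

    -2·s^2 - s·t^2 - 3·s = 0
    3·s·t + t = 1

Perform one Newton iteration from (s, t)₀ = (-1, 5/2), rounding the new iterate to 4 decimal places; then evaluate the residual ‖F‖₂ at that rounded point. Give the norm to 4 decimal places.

2.5393

At (-1, 5/2): F = (7.2500, -6.0000).
Jacobian J = [[-4·s - t^2 - 3, -2·s·t], [3·t, 3·s + 1]].
At the point, J = [[-5.2500, 5.0000], [7.5000, -2.0000]] (det J = -27.0000).
Solving J·Δ = −F gives Δ = (0.5741, -0.8472).
Then the next iterate is (s, t)₁ = (-0.4259, 1.6528).
Re-evaluating at (-0.4259, 1.6528): F = (2.078370, -1.458983), so ‖F‖₂ = 2.5393.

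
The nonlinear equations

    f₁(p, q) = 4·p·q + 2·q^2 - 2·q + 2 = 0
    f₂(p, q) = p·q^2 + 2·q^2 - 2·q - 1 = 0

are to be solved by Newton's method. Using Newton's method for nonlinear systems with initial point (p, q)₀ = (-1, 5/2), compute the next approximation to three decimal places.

(-0.500, 1.375)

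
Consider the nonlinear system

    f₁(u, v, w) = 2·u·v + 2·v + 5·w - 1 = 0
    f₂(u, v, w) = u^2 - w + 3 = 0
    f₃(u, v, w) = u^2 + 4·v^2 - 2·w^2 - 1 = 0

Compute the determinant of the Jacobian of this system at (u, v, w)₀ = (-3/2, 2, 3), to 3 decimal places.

J = [[2·v, 2·u + 2, 5], [2·u, 0, -1], [2·u, 8·v, -4·w]].
At the point, J = [[4.000, -1.000, 5.000], [-3.000, 0.000, -1.000], [-3.000, 16.000, -12.000]].
det J = -143.000.

-143.000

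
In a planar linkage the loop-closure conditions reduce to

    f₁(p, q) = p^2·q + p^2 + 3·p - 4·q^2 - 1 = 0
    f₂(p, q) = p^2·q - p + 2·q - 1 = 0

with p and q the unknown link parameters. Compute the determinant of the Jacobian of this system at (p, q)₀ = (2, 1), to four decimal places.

J = [[2·p·q + 2·p + 3, p^2 - 8·q], [2·p·q - 1, p^2 + 2]].
At the point, J = [[11.0000, -4.0000], [3.0000, 6.0000]].
det J = 78.0000.

78.0000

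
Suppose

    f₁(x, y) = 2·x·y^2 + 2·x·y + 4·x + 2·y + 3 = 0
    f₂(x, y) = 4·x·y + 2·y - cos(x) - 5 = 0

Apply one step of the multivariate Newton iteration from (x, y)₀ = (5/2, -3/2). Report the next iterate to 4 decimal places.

(3.0525, 0.5986)

At (5/2, -3/2): F = (13.7500, -22.198856).
Jacobian J = [[2·y^2 + 2·y + 4, 4·x·y + 2·x + 2], [4·y + sin(x), 4·x + 2]].
At the point, J = [[5.5000, -8.0000], [-5.401528, 12.0000]] (det J = 22.787777).
Solving J·Δ = −F gives Δ = (0.5525, 2.0986).
Then the next iterate is (x, y)₁ = (3.0525, 0.5986).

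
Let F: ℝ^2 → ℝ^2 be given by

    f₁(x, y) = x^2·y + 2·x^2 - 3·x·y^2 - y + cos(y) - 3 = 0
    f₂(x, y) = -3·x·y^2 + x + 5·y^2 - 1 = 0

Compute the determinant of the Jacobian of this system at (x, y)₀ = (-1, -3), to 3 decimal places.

J = [[2·x·y + 4·x - 3·y^2, x^2 - 6·x·y - sin(y) - 1], [-3·y^2 + 1, -6·x·y + 10·y]].
At the point, J = [[-25.000, -17.85888], [-26.000, -48.000]].
det J = 735.669.

735.669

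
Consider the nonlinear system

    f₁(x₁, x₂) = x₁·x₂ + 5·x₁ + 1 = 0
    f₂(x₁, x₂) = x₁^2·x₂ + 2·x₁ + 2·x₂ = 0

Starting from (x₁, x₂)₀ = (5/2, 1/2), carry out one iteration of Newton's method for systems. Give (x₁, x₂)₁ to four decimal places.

At (5/2, 1/2): F = (14.7500, 9.1250).
Jacobian J = [[x₂ + 5, x₁], [2·x₁·x₂ + 2, x₁^2 + 2]].
At the point, J = [[5.5000, 2.5000], [4.5000, 8.2500]] (det J = 34.1250).
Solving J·Δ = −F gives Δ = (-2.8974, 0.4744).
Then the next iterate is (x₁, x₂)₁ = (-0.3974, 0.9744).

(-0.3974, 0.9744)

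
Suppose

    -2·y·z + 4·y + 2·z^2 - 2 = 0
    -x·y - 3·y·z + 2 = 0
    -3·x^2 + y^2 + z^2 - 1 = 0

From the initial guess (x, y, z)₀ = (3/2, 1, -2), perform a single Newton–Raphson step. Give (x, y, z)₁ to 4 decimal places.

At (3/2, 1, -2): F = (14.0000, 6.5000, -2.7500).
Jacobian J = [[0, -2·z + 4, -2·y + 4·z], [-y, -x - 3·z, -3·y], [-6·x, 2·y, 2·z]].
At the point, J = [[0.0000, 8.0000, -10.0000], [-1.0000, 4.5000, -3.0000], [-9.0000, 2.0000, -4.0000]] (det J = -201.0000).
Solving J·Δ = −F gives Δ = (-0.7351, -1.4453, 0.2438).
Then the next iterate is (x, y, z)₁ = (0.7649, -0.4453, -1.7562).

(0.7649, -0.4453, -1.7562)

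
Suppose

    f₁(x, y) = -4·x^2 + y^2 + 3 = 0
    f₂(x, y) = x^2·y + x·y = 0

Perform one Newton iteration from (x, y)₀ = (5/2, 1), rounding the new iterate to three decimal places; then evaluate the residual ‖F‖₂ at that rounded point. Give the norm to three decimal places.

At (5/2, 1): F = (-21.000, 8.750).
Jacobian J = [[-8·x, 2·y], [2·x·y + y, x^2 + x]].
At the point, J = [[-20.000, 2.000], [6.000, 8.750]] (det J = -187.000).
Solving J·Δ = −F gives Δ = (-1.076, -0.262).
Then the next iterate is (x, y)₁ = (1.424, 0.738).
Re-evaluating at (1.424, 0.738): F = (-4.56646, 2.54741), so ‖F‖₂ = 5.229.

5.229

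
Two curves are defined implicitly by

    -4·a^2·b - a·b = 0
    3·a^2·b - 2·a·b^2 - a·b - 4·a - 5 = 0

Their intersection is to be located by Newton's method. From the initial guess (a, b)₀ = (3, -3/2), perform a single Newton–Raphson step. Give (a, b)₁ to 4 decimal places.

At (3, -3/2): F = (58.5000, -66.5000).
Jacobian J = [[-8·a·b - b, -4·a^2 - a], [6·a·b - 2·b^2 - b - 4, 3·a^2 - 4·a·b - a]].
At the point, J = [[37.5000, -39.0000], [-34.0000, 42.0000]] (det J = 249.0000).
Solving J·Δ = −F gives Δ = (0.5482, 2.0271).
Then the next iterate is (a, b)₁ = (3.5482, 0.5271).

(3.5482, 0.5271)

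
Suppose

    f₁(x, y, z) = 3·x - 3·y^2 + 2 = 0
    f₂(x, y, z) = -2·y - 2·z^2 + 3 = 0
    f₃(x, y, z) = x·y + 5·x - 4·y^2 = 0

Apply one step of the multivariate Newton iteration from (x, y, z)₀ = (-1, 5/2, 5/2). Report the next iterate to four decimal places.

(0.4697, 1.4773, 1.2545)

At (-1, 5/2, 5/2): F = (-19.7500, -14.5000, -32.5000).
Jacobian J = [[3, -6·y, 0], [0, -2, -4·z], [y + 5, x - 8·y, 0]].
At the point, J = [[3.0000, -15.0000, 0.0000], [0.0000, -2.0000, -10.0000], [7.5000, -21.0000, 0.0000]] (det J = 495.0000).
Solving J·Δ = −F gives Δ = (1.4697, -1.0227, -1.2455).
Then the next iterate is (x, y, z)₁ = (0.4697, 1.4773, 1.2545).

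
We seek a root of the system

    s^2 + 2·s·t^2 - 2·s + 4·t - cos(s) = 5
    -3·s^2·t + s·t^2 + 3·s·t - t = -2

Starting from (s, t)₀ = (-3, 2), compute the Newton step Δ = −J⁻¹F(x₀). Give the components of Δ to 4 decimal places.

At (-3, 2): F = (-5.010008, -84.0000).
Jacobian J = [[2·s + 2·t^2 + sin(s) - 2, 4·s·t + 4], [-6·s·t + t^2 + 3·t, -3·s^2 + 2·s·t + 3·s - 1]].
At the point, J = [[-0.141120, -20.0000], [46.0000, -49.0000]] (det J = 926.914880).
Solving J·Δ = −F gives Δ = (1.5476, -0.2614).

(1.5476, -0.2614)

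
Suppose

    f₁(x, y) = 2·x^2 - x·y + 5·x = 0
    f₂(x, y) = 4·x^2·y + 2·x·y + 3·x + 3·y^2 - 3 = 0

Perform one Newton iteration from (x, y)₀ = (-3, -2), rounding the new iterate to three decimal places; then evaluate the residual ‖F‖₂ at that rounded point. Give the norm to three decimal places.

12.095

At (-3, -2): F = (-3.000, -60.000).
Jacobian J = [[4·x - y + 5, -x], [8·x·y + 2·y + 3, 4·x^2 + 2·x + 6·y]].
At the point, J = [[-5.000, 3.000], [47.000, 18.000]] (det J = -231.000).
Solving J·Δ = −F gives Δ = (0.545, 1.909).
Then the next iterate is (x, y)₁ = (-2.455, -0.091).
Re-evaluating at (-2.455, -0.091): F = (-0.44436, -12.08718), so ‖F‖₂ = 12.095.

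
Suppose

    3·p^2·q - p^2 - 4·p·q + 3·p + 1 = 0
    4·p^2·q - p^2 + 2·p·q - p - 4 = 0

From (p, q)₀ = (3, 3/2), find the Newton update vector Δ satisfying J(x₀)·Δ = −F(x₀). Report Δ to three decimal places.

At (3, 3/2): F = (23.500, 47.000).
Jacobian J = [[6·p·q - 2·p - 4·q + 3, 3·p^2 - 4·p], [8·p·q - 2·p + 2·q - 1, 4·p^2 + 2·p]].
At the point, J = [[18.000, 15.000], [32.000, 42.000]] (det J = 276.000).
Solving J·Δ = −F gives Δ = (-1.022, -0.341).

(-1.022, -0.341)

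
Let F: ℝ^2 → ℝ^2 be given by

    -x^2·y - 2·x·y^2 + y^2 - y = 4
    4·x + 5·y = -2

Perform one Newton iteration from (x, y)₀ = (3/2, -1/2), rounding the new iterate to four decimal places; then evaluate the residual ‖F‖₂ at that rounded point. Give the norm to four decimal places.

7.6025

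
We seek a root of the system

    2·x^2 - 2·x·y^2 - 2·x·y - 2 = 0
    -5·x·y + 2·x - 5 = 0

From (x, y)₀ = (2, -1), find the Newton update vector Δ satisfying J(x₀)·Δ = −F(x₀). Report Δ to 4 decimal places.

At (2, -1): F = (6.0000, 9.0000).
Jacobian J = [[4·x - 2·y^2 - 2·y, -4·x·y - 2·x], [-5·y + 2, -5·x]].
At the point, J = [[8.0000, 4.0000], [7.0000, -10.0000]] (det J = -108.0000).
Solving J·Δ = −F gives Δ = (-0.8889, 0.2778).

(-0.8889, 0.2778)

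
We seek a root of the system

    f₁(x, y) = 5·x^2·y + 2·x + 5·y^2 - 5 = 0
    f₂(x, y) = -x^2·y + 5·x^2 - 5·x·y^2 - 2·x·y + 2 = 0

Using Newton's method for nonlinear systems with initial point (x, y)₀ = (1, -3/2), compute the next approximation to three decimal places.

(1.106, -1.563)

At (1, -3/2): F = (0.750, 0.250).
Jacobian J = [[10·x·y + 2, 5·x^2 + 10·y], [-2·x·y + 10·x - 5·y^2 - 2·y, -x^2 - 10·x·y - 2·x]].
At the point, J = [[-13.000, -10.000], [4.750, 12.000]] (det J = -108.500).
Solving J·Δ = −F gives Δ = (0.106, -0.063).
Then the next iterate is (x, y)₁ = (1.106, -1.563).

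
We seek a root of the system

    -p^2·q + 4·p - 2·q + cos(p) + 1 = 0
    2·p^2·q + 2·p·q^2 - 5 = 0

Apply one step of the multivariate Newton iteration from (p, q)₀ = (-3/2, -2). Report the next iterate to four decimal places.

(-0.7465, -1.3376)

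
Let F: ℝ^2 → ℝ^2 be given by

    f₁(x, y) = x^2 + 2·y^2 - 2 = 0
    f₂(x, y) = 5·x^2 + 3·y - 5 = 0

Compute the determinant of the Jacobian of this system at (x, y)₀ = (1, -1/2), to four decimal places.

26.0000

J = [[2·x, 4·y], [10·x, 3]].
At the point, J = [[2.0000, -2.0000], [10.0000, 3.0000]].
det J = 26.0000.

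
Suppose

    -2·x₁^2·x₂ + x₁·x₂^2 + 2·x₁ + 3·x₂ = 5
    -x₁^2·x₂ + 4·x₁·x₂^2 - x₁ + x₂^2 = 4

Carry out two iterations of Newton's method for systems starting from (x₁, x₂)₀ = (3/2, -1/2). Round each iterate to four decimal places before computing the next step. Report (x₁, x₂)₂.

(1.5110, -0.7381)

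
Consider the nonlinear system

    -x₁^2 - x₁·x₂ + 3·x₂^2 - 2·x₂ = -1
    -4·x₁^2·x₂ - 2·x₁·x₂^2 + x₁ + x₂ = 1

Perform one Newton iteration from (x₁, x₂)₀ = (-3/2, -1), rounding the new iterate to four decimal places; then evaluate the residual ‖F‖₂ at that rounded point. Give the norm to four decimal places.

1.8881

At (-3/2, -1): F = (2.2500, 8.5000).
Jacobian J = [[-2·x₁ - x₂, -x₁ + 6·x₂ - 2], [-8·x₁·x₂ - 2·x₂^2 + 1, -4·x₁^2 - 4·x₁·x₂ + 1]].
At the point, J = [[4.0000, -6.5000], [-13.0000, -14.0000]] (det J = -140.5000).
Solving J·Δ = −F gives Δ = (0.1690, 0.4502).
Then the next iterate is (x₁, x₂)₁ = (-1.3310, -0.5498).
Re-evaluating at (-1.3310, -0.5498): F = (0.503095, 1.819886), so ‖F‖₂ = 1.8881.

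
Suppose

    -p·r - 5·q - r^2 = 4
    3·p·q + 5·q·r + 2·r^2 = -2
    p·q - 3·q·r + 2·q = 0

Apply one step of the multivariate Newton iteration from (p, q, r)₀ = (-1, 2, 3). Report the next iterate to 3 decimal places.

(-3.386, -0.682, 3.114)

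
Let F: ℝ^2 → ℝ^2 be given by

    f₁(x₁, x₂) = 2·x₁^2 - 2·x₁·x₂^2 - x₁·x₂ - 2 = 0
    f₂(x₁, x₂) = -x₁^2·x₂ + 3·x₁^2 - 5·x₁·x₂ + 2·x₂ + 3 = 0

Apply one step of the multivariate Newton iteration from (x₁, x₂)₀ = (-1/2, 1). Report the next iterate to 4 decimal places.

(-5.8333, -9.6667)

At (-1/2, 1): F = (0.0000, 8.0000).
Jacobian J = [[4·x₁ - 2·x₂^2 - x₂, -4·x₁·x₂ - x₁], [-2·x₁·x₂ + 6·x₁ - 5·x₂, -x₁^2 - 5·x₁ + 2]].
At the point, J = [[-5.0000, 2.5000], [-7.0000, 4.2500]] (det J = -3.7500).
Solving J·Δ = −F gives Δ = (-5.3333, -10.6667).
Then the next iterate is (x₁, x₂)₁ = (-5.8333, -9.6667).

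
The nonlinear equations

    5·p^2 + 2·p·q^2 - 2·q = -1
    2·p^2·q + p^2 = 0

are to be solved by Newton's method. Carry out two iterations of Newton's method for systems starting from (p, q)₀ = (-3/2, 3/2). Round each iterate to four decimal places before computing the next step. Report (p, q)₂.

At (-3/2, 3/2): F = (2.5000, 9.0000).
Jacobian J = [[10·p + 2·q^2, 4·p·q - 2], [4·p·q + 2·p, 2·p^2]].
At the point, J = [[-10.5000, -11.0000], [-12.0000, 4.5000]] (det J = -179.2500).
Solving J·Δ = −F gives Δ = (0.6151, -0.3598).
Then the next iterate is (p, q)₁ = (-0.8849, 1.1402).
Round to (-0.8849, 1.1402) and repeat: F = (0.334001, 2.568711), J = [[-6.248888, -6.035852], [-5.805652, 1.566096]].
Δ = (0.3575, -0.3148), so (p, q)₂ = (-0.5274, 0.8254).

(-0.5274, 0.8254)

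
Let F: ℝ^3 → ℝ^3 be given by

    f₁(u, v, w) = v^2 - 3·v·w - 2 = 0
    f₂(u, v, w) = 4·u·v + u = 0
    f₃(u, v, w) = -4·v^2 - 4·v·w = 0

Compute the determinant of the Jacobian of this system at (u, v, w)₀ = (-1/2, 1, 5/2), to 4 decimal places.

J = [[0, 2·v - 3·w, -3·v], [4·v + 1, 4·u, 0], [0, -8·v - 4·w, -4·v]].
At the point, J = [[0.0000, -5.5000, -3.0000], [5.0000, -2.0000, 0.0000], [0.0000, -18.0000, -4.0000]].
det J = 160.0000.

160.0000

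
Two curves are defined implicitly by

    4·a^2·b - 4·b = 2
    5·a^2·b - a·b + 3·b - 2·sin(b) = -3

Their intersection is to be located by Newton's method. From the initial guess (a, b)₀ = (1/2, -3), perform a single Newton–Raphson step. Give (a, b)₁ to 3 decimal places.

At (1/2, -3): F = (7.000, -7.96776).
Jacobian J = [[8·a·b, 4·a^2 - 4], [10·a·b - b, 5·a^2 - a - 2·cos(b) + 3]].
At the point, J = [[-12.000, -3.000], [-12.000, 5.72998]] (det J = -104.75982).
Solving J·Δ = −F gives Δ = (0.155, 1.715).
Then the next iterate is (a, b)₁ = (0.655, -1.285).

(0.655, -1.285)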